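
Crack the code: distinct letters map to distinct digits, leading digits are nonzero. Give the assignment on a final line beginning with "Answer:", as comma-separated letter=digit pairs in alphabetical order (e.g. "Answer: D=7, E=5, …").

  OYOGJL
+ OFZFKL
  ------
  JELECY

Step 1. [col 1: L + L ≡ Y (mod 10)] column 1 (L + L ≡ Y (mod 10), carry-in 0) doesn't pin Y yet; pick Y=8 and continue. So Y=8.
Step 2. [col 1: L + L ≡ Y (mod 10)] no forcing yet in column 1 (carry-in 0); L=9 is free and consistent — try it, so L=9.
Step 3. [col 2: J + K ≡ C (mod 10)] several values work for J in column 2 (J + K ≡ C (mod 10), carry-in 1); try J=5 ⇒ J=5.
Step 4. [col 2: J + K ≡ C (mod 10)] no forcing yet in column 2 (carry-in 1); K=4 is free and consistent — try it, so K=4.
Step 5. [col 2: J + K ≡ C (mod 10)] column 2: given J=5, K=4, carry-in 1, and digits 4,5,8,9 already taken and all letters distinct, J+K≡C (mod 10) forces C=0, so C=0.
Step 6. [col 3: G + F ≡ E (mod 10)] F=3 is one option consistent with column 3 (G + F ≡ E (mod 10), carry-in 1) — take it ⇒ F=3.
Step 7. [col 3: G + F ≡ E (mod 10)] no forcing yet in column 3 (carry-in 1); E=1 is free and consistent — try it, so E=1.
Step 8. [col 3: G + F ≡ E (mod 10)] in column 3 we have G+F≡E with carry-in 1; given F=3, E=1 and digits 0,1,3,4,5,8,9 already taken and all letters distinct, that pins G to 7, so G=7.
Step 9. [col 4: O + Z ≡ L (mod 10)] column 4 (O + Z ≡ L (mod 10), carry-in 1) doesn't pin Z yet; pick Z=6 and continue, so Z=6.
Step 10. [col 4: O + Z ≡ L (mod 10)] from column 4 (Z=6, L=9, carry-in 1, digits 0,1,3,4,5,6,7,8,9 already taken and all letters distinct): O must equal 2 ⇒ O=2.

Answer: C=0, E=1, F=3, G=7, J=5, K=4, L=9, O=2, Y=8, Z=6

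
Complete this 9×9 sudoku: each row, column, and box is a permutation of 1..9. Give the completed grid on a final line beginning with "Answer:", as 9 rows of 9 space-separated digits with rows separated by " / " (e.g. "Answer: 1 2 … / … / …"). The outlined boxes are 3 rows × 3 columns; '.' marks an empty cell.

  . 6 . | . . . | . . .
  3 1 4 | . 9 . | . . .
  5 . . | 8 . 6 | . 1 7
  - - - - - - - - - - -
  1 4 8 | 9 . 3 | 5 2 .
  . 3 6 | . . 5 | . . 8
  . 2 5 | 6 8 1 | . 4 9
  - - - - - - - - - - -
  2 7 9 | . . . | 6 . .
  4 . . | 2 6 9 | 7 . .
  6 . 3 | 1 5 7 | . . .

Step 1. [r2c6∈{2}] only 2 remains possible at r2c6, so r2c6=2.
Step 2. [r1c6∈{4}] only 4 remains possible at r1c6, so r1c6=4.
Step 3. [r3c7∈{2,3,4,9}] r3c7 is the only open cell in row 3 admitting 4 ⇒ r3c7=4.
Step 4. [r2c7∈{8}] nothing but 8 survives at r2c7, so r2c7=8.
Step 5. [r7c9∈{1,3,4,5}] in row 7, 1 fits only at r7c9, so r7c9=1.
Step 6. [r7c8∈{3,5,8}] r7c8 is the only open cell in row 7 admitting 5 ⇒ r7c8=5.
Step 7. [r1c3∈{2,7}] 7 has one home in col 3: r1c3 ⇒ r1c3=7.
Step 8. [r5c8∈{7}] r5c8's peers cover all but 7, so r5c8=7.
Step 9. [r3c5∈{3}] nothing but 3 survives at r3c5, so r3c5=3.
Step 10. [r7c5∈{4}] only 4 remains possible at r7c5, so r7c5=4.
Step 11. [r9c2∈{8}] only 8 remains possible at r9c2. So r9c2=8.
Step 12. [r1c4∈{5}] only 5 remains possible at r1c4, so r1c4=5.
Step 13. [r8c9∈{3}] r8c9 has the single candidate 3, so r8c9=3.
Step 14. [r1c9∈{2}] only 2 remains possible at r1c9 ⇒ r1c9=2.
Step 15. [r1c8∈{3,9}] in col 8, 3 fits only at r1c8, so r1c8=3.
Step 16. [r1c7∈{9}] r1c7 has the single candidate 9 ⇒ r1c7=9.
Step 17. [r2c8∈{6}] only 6 remains possible at r2c8, so r2c8=6.
Step 18. [r7c4∈{3}] r7c4's peers cover all but 3, so r7c4=3.
Step 19. [r4c9∈{6}] nothing but 6 survives at r4c9 ⇒ r4c9=6.
Step 20. [r8c8∈{8}] r8c8 has the single candidate 8. So r8c8=8.
Step 21. [r5c5∈{2}] r5c5's peers cover all but 2, so r5c5=2.
Step 22. [r6c7∈{3}] r6c7 is down to just 3, so r6c7=3.
Step 23. [r5c7∈{1}] only 1 remains possible at r5c7. So r5c7=1.
Step 24. [r7c6∈{8}] r7c6 is down to just 8, so r7c6=8.
Step 25. [r3c3∈{2}] nothing but 2 survives at r3c3, so r3c3=2.
Step 26. [r9c8∈{9}] nothing but 9 survives at r9c8. So r9c8=9.
Step 27. [r8c3∈{1}] r8c3's peers cover all but 1 ⇒ r8c3=1.
Step 28. [r5c1∈{9}] only 9 remains possible at r5c1 ⇒ r5c1=9.
Step 29. [r2c4∈{7}] r2c4 has the single candidate 7 ⇒ r2c4=7.
Step 30. [r5c4∈{4}] r5c4 is down to just 4 ⇒ r5c4=4.
Step 31. [r1c5∈{1}] r1c5 has the single candidate 1. So r1c5=1.
Step 32. [r8c2∈{5}] r8c2 is down to just 5. So r8c2=5.
Step 33. [r9c9∈{4}] nothing but 4 survives at r9c9 ⇒ r9c9=4.
Step 34. [r4c5∈{7}] nothing but 7 survives at r4c5, so r4c5=7.
Step 35. [r1c1∈{8}] r1c1's peers cover all but 8 ⇒ r1c1=8.
Step 36. [r2c9∈{5}] only 5 remains possible at r2c9 ⇒ r2c9=5.
Step 37. [r9c7∈{2}] r9c7's peers cover all but 2. So r9c7=2.
Step 38. [r6c1∈{7}] r6c1 is down to just 7. So r6c1=7.
Step 39. [r3c2∈{9}] r3c2 has the single candidate 9, so r3c2=9.

Answer: 8 6 7 5 1 4 9 3 2 / 3 1 4 7 9 2 8 6 5 / 5 9 2 8 3 6 4 1 7 / 1 4 8 9 7 3 5 2 6 / 9 3 6 4 2 5 1 7 8 / 7 2 5 6 8 1 3 4 9 / 2 7 9 3 4 8 6 5 1 / 4 5 1 2 6 9 7 8 3 / 6 8 3 1 5 7 2 9 4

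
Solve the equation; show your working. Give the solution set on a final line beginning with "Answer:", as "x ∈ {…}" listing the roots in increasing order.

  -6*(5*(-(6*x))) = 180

Step 1. [-6*(5*(-(6*x))) = 180] -6·(inner) — divide through by -6. So div: 5*(-(6*x)) = -30.
Step 2. [5*(-(6*x)) = -30] divide by the outer 5. So div: -(6*x) = -6.
Step 3. [-(6*x) = -6] flip signs both sides, so neg: 6*x = 6.
Step 4. [6*x = 6] leading coefficient 6: divide by 6, so div: x = 1.

Answer: x ∈ {1}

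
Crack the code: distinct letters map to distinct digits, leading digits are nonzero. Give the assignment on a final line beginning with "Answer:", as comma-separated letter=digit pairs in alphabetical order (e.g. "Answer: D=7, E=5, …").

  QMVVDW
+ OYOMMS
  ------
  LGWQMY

Step 1. [col 1: W + S ≡ Y (mod 10)] column 1 (W + S ≡ Y (mod 10), carry-in 0) doesn't pin S yet; pick S=2 and continue ⇒ S=2.
Step 2. [col 1: W + S ≡ Y (mod 10)] no forcing yet in column 1 (carry-in 0); Y=8 is free and consistent — try it ⇒ Y=8.
Step 3. [col 1: W + S ≡ Y (mod 10)] column 1: given S=2, Y=8, carry-in 0, and digits 2,8 already taken and all letters distinct, W+S≡Y (mod 10) forces W=6 ⇒ W=6.
Step 4. [col 2: D + M ≡ M (mod 10)] from column 2 (nothing yet, carry-in 0, digits 2,6,8 already taken and all letters distinct): D must equal 0. So D=0.
Step 5. [col 2: D + M ≡ M (mod 10)] column 2 (D + M ≡ M (mod 10), carry-in 0) doesn't pin M yet; pick M=9 and continue, so M=9.
Step 6. [col 3: V + M ≡ Q (mod 10)] column 3 (V + M ≡ Q (mod 10), carry-in 0) doesn't pin V yet; pick V=4 and continue ⇒ V=4.
Step 7. [col 3: V + M ≡ Q (mod 10)] column 3 reads V+M+carry(0)=Q with V=4, M=9; with digits 0,2,4,6,8,9 already taken and all letters distinct, the only value for Q is 3, so Q=3.
Step 8. [col 4: V + O ≡ W (mod 10)] from column 4 (V=4, W=6, carry-in 1, digits 0,2,3,4,6,8,9 already taken and all letters distinct): O must equal 1, so O=1.
Step 9. [col 5: M + Y ≡ G (mod 10)] column 5: given M=9, Y=8, carry-in 0, and digits 0,1,2,3,4,6,8,9 already taken and all letters distinct, M+Y≡G (mod 10) forces G=7, so G=7.
Step 10. [col 6: Q + O ≡ L (mod 10)] in column 6 we have Q+O≡L with carry-in 1; given Q=3, O=1 and digits 0,1,2,3,4,6,7,8,9 already taken and all letters distinct, that pins L to 5, so L=5.

Answer: D=0, G=7, L=5, M=9, O=1, Q=3, S=2, V=4, W=6, Y=8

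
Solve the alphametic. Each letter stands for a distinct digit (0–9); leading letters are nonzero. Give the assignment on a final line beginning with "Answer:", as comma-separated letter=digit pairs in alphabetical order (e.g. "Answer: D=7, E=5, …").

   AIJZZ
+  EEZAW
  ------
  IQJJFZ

Step 1. [I] I is the leading digit of a 6-digit sum of two 5-digit numbers; the final carry is exactly 1. So I=1.
Step 2. [col 1: Z + W ≡ Z (mod 10)] in column 1 we have Z+W≡Z with carry-in 0; given nothing yet and digits 1 already taken and all letters distinct, that pins W to 0. So W=0.
Step 3. [col 1: Z + W ≡ Z (mod 10)] column 1 (Z + W ≡ Z (mod 10), carry-in 0) doesn't pin Z yet; pick Z=9 and continue. So Z=9.
Step 4. [col 2: Z + A ≡ F (mod 10)] several values work for A in column 2 (Z + A ≡ F (mod 10), carry-in 0); try A=8 ⇒ A=8.
Step 5. [col 2: Z + A ≡ F (mod 10)] from column 2 (Z=9, A=8, carry-in 0, digits 0,1,8,9 already taken and all letters distinct): F must equal 7. So F=7.
Step 6. [col 3: J + Z ≡ J (mod 10)] several values work for J in column 3 (J + Z ≡ J (mod 10), carry-in 1); try J=6. So J=6.
Step 7. [col 4: I + E ≡ J (mod 10)] column 4: given I=1, J=6, carry-in 1, and digits 0,1,6,7,8,9 already taken and all letters distinct, I+E≡J (mod 10) forces E=4. So E=4.
Step 8. [col 5: A + E ≡ Q (mod 10)] from column 5 (A=8, E=4, carry-in 0, digits 0,1,4,6,7,8,9 already taken and all letters distinct): Q must equal 2, so Q=2.

Answer: A=8, E=4, F=7, I=1, J=6, Q=2, W=0, Z=9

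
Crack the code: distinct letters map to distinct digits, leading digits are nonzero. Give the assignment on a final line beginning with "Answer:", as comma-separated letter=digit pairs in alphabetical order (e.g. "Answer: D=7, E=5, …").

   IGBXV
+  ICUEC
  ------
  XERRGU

Step 1. [col 1: V + C ≡ U (mod 10)] U=5 is one option consistent with column 1 (V + C ≡ U (mod 10), carry-in 0) — take it, so U=5.
Step 2. [col 1: V + C ≡ U (mod 10)] column 1 (V + C ≡ U (mod 10), carry-in 0) doesn't pin V yet; pick V=3 and continue, so V=3.
Step 3. [col 1: V + C ≡ U (mod 10)] from column 1 (V=3, U=5, carry-in 0, digits 3,5 already taken and all letters distinct): C must equal 2. So C=2.
Step 4. [col 2: X + E ≡ G (mod 10)] G=7 is one option consistent with column 2 (X + E ≡ G (mod 10), carry-in 0) — take it ⇒ G=7.
Step 5. [col 2: X + E ≡ G (mod 10)] no forcing yet in column 2 (carry-in 0); E=6 is free and consistent — try it. So E=6.
Step 6. [col 2: X + E ≡ G (mod 10)] in column 2 we have X+E≡G with carry-in 0; given E=6, G=7 and digits 2,3,5,6,7 already taken and all letters distinct, that pins X to 1, so X=1.
Step 7. [col 3: B + U ≡ R (mod 10)] column 3 (B + U ≡ R (mod 10), carry-in 0) doesn't pin B yet; pick B=4 and continue, so B=4.
Step 8. [col 3: B + U ≡ R (mod 10)] in column 3 we have B+U≡R with carry-in 0; given B=4, U=5 and digits 1,2,3,4,5,6,7 already taken and all letters distinct, that pins R to 9, so R=9.
Step 9. [col 5: I + I ≡ E (mod 10)] in column 5 we have I+I≡E with carry-in 0; given E=6 and digits 1,2,3,4,5,6,7,9 already taken and all letters distinct, that pins I to 8 ⇒ I=8.

Answer: B=4, C=2, E=6, G=7, I=8, R=9, U=5, V=3, X=1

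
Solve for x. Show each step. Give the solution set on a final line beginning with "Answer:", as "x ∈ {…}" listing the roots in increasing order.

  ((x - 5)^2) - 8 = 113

Step 1. [((x - 5)^2) - 8 = 113] the outer -8 inverts by adding 8. So sub: (x - 5)^2 = 121.
Step 2. [(x - 5)^2 = 121] LHS squared, RHS 121 ≥ 0: apply √ (±), so sqrt: x - 5 = 11 or -11.
Step 3. [x - 5 = 11 or -11] -5 is outermost — add 5 both sides, so sub: x = 16 or -6.

Answer: x ∈ {-6, 16}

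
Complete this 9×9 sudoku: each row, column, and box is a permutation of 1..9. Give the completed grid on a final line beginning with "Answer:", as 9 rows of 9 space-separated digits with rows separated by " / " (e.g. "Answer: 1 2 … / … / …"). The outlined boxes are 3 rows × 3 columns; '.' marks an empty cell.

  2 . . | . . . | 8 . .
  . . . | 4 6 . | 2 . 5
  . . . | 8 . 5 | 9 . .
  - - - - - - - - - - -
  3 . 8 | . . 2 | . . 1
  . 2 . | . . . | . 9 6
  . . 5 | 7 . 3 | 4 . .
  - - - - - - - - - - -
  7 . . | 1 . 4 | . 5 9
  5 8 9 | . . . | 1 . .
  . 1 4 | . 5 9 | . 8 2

Step 1. [r4c8∈{7}] r4c8 is down to just 7 ⇒ r4c8=7.
Step 2. [r9c1∈{6}] r9c1's peers cover all but 6. So r9c1=6.
Step 3. [r7c2∈{3}] nothing but 3 survives at r7c2. So r7c2=3.
Step 4. [r3c5∈{1,2,3,7}] r3c5 is the only open cell in row 3 admitting 2 ⇒ r3c5=2.
Step 5. [r9c4∈{3}] only 3 remains possible at r9c4, so r9c4=3.
Step 6. [r1c5∈{1,3,7,9}] 3 has one home in col 5: r1c5. So r1c5=3.
Step 7. [r4c4∈{5,6,9}] across box 5, 6 lands solely at r4c4 ⇒ r4c4=6.
Step 8. [r5c3∈{1,7}] in row 5, 7 fits only at r5c3. So r5c3=7.
Step 9. [r1c2∈{4,5,6,7,9}] 5 has one home in row 1: r1c2. So r1c2=5.
Step 10. [r5c6∈{1,8}] col 6 places 8 nowhere but r5c6. So r5c6=8.
Step 11. [r8c5∈{7}] r8c5 is down to just 7, so r8c5=7.
Step 12. [r2c1∈{1,8,9}] r2c1 is the only open cell in row 2 admitting 8. So r2c1=8.
Step 13. [r6c1∈{1,9}] in col 1, 9 fits only at r6c1 ⇒ r6c1=9.
Step 14. [r4c2∈{4}] nothing but 4 survives at r4c2. So r4c2=4.
Step 15. [r3c1∈{1,4}] col 1 places 4 nowhere but r3c1. So r3c1=4.
Step 16. [r5c5∈{1,4}] in row 5, 4 fits only at r5c5 ⇒ r5c5=4.
Step 17. [r8c8∈{3,4,6}] 6 in box 3 is pinned to col 8, so r8c8≠6.
Step 18. [r5c7∈{3,5}] r5c7 is the only open cell in row 5 admitting 3. So r5c7=3.
Step 19. [r2c2∈{7,9}] row 2 has a naked triple {1,3,7} across r2c3, r2c6, r2c8, so r2c2≠7.
Step 20. [r3c2∈{6,7}] r3c2 is the only open cell in col 2 admitting 7. So r3c2=7.
Step 21. [r3c9∈{3}] r3c9 is down to just 3. So r3c9=3.
Step 22. [r2c8∈{1}] r2c8 is down to just 1. So r2c8=1.
Step 23. [r3c3∈{1,6}] 1 has one home in row 3: r3c3, so r3c3=1.
Step 24. [r8c9∈{4}] nothing but 4 survives at r8c9, so r8c9=4.
Step 25. [r3c8∈{6}] r3c8's peers cover all but 6 ⇒ r3c8=6.
Step 26. [r1c6∈{1,7}] 1 has one home in row 1: r1c6 ⇒ r1c6=1.
Step 27. [r4c7∈{5}] r4c7's peers cover all but 5, so r4c7=5.
Step 28. [r1c4∈{9}] r1c4's peers cover all but 9 ⇒ r1c4=9.
Step 29. [r6c9∈{8}] r6c9 has the single candidate 8. So r6c9=8.
Step 30. [r2c6∈{7}] r2c6 is down to just 7. So r2c6=7.
Step 31. [r1c3∈{6}] nothing but 6 survives at r1c3. So r1c3=6.
Step 32. [r8c4∈{2}] r8c4's peers cover all but 2 ⇒ r8c4=2.
Step 33. [r2c2∈{9}] r2c2 has the single candidate 9 ⇒ r2c2=9.
Step 34. [r4c5∈{9}] r4c5 has the single candidate 9. So r4c5=9.
Step 35. [r6c5∈{1}] r6c5's peers cover all but 1, so r6c5=1.
Step 36. [r1c9∈{7}] r1c9 is down to just 7 ⇒ r1c9=7.
Step 37. [r6c8∈{2}] nothing but 2 survives at r6c8 ⇒ r6c8=2.
Step 38. [r2c3∈{3}] only 3 remains possible at r2c3, so r2c3=3.
Step 39. [r5c4∈{5}] only 5 remains possible at r5c4, so r5c4=5.
Step 40. [r6c2∈{6}] only 6 remains possible at r6c2 ⇒ r6c2=6.
Step 41. [r8c8∈{3}] r8c8 is down to just 3 ⇒ r8c8=3.
Step 42. [r5c1∈{1}] nothing but 1 survives at r5c1, so r5c1=1.
Step 43. [r7c7∈{6}] only 6 remains possible at r7c7 ⇒ r7c7=6.
Step 44. [r7c5∈{8}] r7c5's peers cover all but 8. So r7c5=8.
Step 45. [r8c6∈{6}] r8c6's peers cover all but 6, so r8c6=6.
Step 46. [r9c7∈{7}] r9c7's peers cover all but 7 ⇒ r9c7=7.
Step 47. [r7c3∈{2}] r7c3 has the single candidate 2. So r7c3=2.
Step 48. [r1c8∈{4}] nothing but 4 survives at r1c8, so r1c8=4.

Answer: 2 5 6 9 3 1 8 4 7 / 8 9 3 4 6 7 2 1 5 / 4 7 1 8 2 5 9 6 3 / 3 4 8 6 9 2 5 7 1 / 1 2 7 5 4 8 3 9 6 / 9 6 5 7 1 3 4 2 8 / 7 3 2 1 8 4 6 5 9 / 5 8 9 2 7 6 1 3 4 / 6 1 4 3 5 9 7 8 2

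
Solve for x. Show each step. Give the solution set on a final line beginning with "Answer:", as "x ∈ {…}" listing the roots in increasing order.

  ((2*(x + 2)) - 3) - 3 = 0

Step 1. [((2*(x + 2)) - 3) - 3 = 0] the outer -3 inverts by adding 3 ⇒ sub: (2*(x + 2)) - 3 = 3.
Step 2. [(2*(x + 2)) - 3 = 3] peel the -3: add 3 from each side ⇒ sub: 2*(x + 2) = 6.
Step 3. [2*(x + 2) = 6] 2·(inner) — divide through by 2, so div: x + 2 = 3.
Step 4. [x + 2 = 3] the outer +2 inverts by subtracting 2. So sub: x = 1.

Answer: x ∈ {1}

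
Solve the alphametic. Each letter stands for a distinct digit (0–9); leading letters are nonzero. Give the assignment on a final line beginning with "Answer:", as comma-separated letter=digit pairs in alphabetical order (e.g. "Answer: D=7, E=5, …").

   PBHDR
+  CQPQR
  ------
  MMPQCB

Step 1. [col 1: R + R ≡ B (mod 10)] column 1 (R + R ≡ B (mod 10), carry-in 0) doesn't pin B yet; pick B=4 and continue, so B=4.
Step 2. [col 1: R + R ≡ B (mod 10)] no forcing yet in column 1 (carry-in 0); R=2 is free and consistent — try it. So R=2.
Step 3. [col 2: D + Q ≡ C (mod 10)] several values work for C in column 2 (D + Q ≡ C (mod 10), carry-in 0); try C=7. So C=7.
Step 4. [M] the sum has 6 digits but both addends have 5; that extra leading digit M is the final carry, namely 1 ⇒ M=1.
Step 5. [col 2: D + Q ≡ C (mod 10)] D=8 is one option consistent with column 2 (D + Q ≡ C (mod 10), carry-in 0) — take it. So D=8.
Step 6. [col 2: D + Q ≡ C (mod 10)] column 2 reads D+Q+carry(0)=C with D=8, C=7; with digits 1,2,4,7,8 already taken and all letters distinct, the only value for Q is 9 ⇒ Q=9.
Step 7. [col 3: H + P ≡ Q (mod 10)] P=3 is one option consistent with column 3 (H + P ≡ Q (mod 10), carry-in 1) — take it ⇒ P=3.
Step 8. [col 3: H + P ≡ Q (mod 10)] column 3: given P=3, Q=9, carry-in 1, and digits 1,2,3,4,7,8,9 already taken and all letters distinct, H+P≡Q (mod 10) forces H=5. So H=5.

Answer: B=4, C=7, D=8, H=5, M=1, P=3, Q=9, R=2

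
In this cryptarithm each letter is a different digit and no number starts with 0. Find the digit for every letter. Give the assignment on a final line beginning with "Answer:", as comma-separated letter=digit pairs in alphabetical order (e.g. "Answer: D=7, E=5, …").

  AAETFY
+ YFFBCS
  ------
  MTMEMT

Step 1. [col 1: Y + S ≡ T (mod 10)] column 1 (Y + S ≡ T (mod 10), carry-in 0) doesn't pin Y yet; pick Y=8 and continue ⇒ Y=8.
Step 2. [col 1: Y + S ≡ T (mod 10)] several values work for T in column 1 (Y + S ≡ T (mod 10), carry-in 0); try T=3. So T=3.
Step 3. [col 1: Y + S ≡ T (mod 10)] column 1 reads Y+S+carry(0)=T with Y=8, T=3; with digits 3,8 already taken and all letters distinct, the only value for S is 5. So S=5.
Step 4. [col 2: F + C ≡ M (mod 10)] column 2 (F + C ≡ M (mod 10), carry-in 1) doesn't pin M yet; pick M=9 and continue. So M=9.
Step 5. [col 2: F + C ≡ M (mod 10)] column 2 (F + C ≡ M (mod 10), carry-in 1) doesn't pin F yet; pick F=2 and continue, so F=2.
Step 6. [col 2: F + C ≡ M (mod 10)] column 2: given F=2, M=9, carry-in 1, and digits 2,3,5,8,9 already taken and all letters distinct, F+C≡M (mod 10) forces C=6. So C=6.
Step 7. [col 3: T + B ≡ E (mod 10)] column 3 (T + B ≡ E (mod 10), carry-in 0) doesn't pin E yet; pick E=7 and continue, so E=7.
Step 8. [col 3: T + B ≡ E (mod 10)] in column 3 we have T+B≡E with carry-in 0; given T=3, E=7 and digits 2,3,5,6,7,8,9 already taken and all letters distinct, that pins B to 4, so B=4.
Step 9. [col 5: A + F ≡ T (mod 10)] in column 5 we have A+F≡T with carry-in 0; given F=2, T=3 and digits 2,3,4,5,6,7,8,9 already taken and all letters distinct, that pins A to 1 ⇒ A=1.

Answer: A=1, B=4, C=6, E=7, F=2, M=9, S=5, T=3, Y=8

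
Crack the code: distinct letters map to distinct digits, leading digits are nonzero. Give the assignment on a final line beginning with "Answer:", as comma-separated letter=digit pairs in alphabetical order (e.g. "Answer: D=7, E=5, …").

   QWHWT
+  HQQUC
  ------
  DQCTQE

Step 1. [col 1: T + C ≡ E (mod 10)] several values work for T in column 1 (T + C ≡ E (mod 10), carry-in 0); try T=6. So T=6.
Step 2. [col 1: T + C ≡ E (mod 10)] E=8 is one option consistent with column 1 (T + C ≡ E (mod 10), carry-in 0) — take it, so E=8.
Step 3. [D] adding two 5-digit numbers gives at most 5+1 digits, and here it does — D is that final carry and must be 1, so D=1.
Step 4. [col 1: T + C ≡ E (mod 10)] from column 1 (T=6, E=8, carry-in 0, digits 1,6,8 already taken and all letters distinct): C must equal 2, so C=2.
Step 5. [col 2: W + U ≡ Q (mod 10)] column 2 (W + U ≡ Q (mod 10), carry-in 0) doesn't pin Q yet; pick Q=7 and continue. So Q=7.
Step 6. [col 2: W + U ≡ Q (mod 10)] column 2 (W + U ≡ Q (mod 10), carry-in 0) doesn't pin U yet; pick U=3 and continue, so U=3.
Step 7. [col 2: W + U ≡ Q (mod 10)] column 2: given U=3, Q=7, carry-in 0, and digits 1,2,3,6,7,8 already taken and all letters distinct, W+U≡Q (mod 10) forces W=4 ⇒ W=4.
Step 8. [col 3: H + Q ≡ T (mod 10)] column 3 reads H+Q+carry(0)=T with Q=7, T=6; with digits 1,2,3,4,6,7,8 already taken and all letters distinct, the only value for H is 9 ⇒ H=9.

Answer: C=2, D=1, E=8, H=9, Q=7, T=6, U=3, W=4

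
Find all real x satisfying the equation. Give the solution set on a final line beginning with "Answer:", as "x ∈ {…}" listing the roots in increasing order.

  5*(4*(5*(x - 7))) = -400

Step 1. [5*(4*(5*(x - 7))) = -400] LHS = 5·(…); ÷5 both sides ⇒ div: 4*(5*(x - 7)) = -80.
Step 2. [4*(5*(x - 7)) = -80] 4·(inner) — divide through by 4 ⇒ div: 5*(x - 7) = -20.
Step 3. [5*(x - 7) = -20] LHS = 5·(…); ÷5 both sides ⇒ div: x - 7 = -4.
Step 4. [x - 7 = -4] -7 is outermost — add 7 both sides. So sub: x = 3.

Answer: x ∈ {3}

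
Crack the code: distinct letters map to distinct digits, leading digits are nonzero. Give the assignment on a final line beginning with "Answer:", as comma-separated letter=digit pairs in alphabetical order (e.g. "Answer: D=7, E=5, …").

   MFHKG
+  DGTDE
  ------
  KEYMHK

Step 1. [col 1: G + E ≡ K (mod 10)] several values work for G in column 1 (G + E ≡ K (mod 10), carry-in 0); try G=7, so G=7.
Step 2. [col 1: G + E ≡ K (mod 10)] column 1 (G + E ≡ K (mod 10), carry-in 0) doesn't pin E yet; pick E=4 and continue. So E=4.
Step 3. [col 1: G + E ≡ K (mod 10)] column 1 reads G+E+carry(0)=K with G=7, E=4; with digits 4,7 already taken and all letters distinct, the only value for K is 1. So K=1.
Step 4. [col 2: K + D ≡ H (mod 10)] several values work for H in column 2 (K + D ≡ H (mod 10), carry-in 1); try H=0. So H=0.
Step 5. [col 2: K + D ≡ H (mod 10)] column 2: given K=1, H=0, carry-in 1, and digits 0,1,4,7 already taken and all letters distinct, K+D≡H (mod 10) forces D=8, so D=8.
Step 6. [col 3: H + T ≡ M (mod 10)] column 3 (H + T ≡ M (mod 10), carry-in 1) doesn't pin T yet; pick T=5 and continue, so T=5.
Step 7. [col 3: H + T ≡ M (mod 10)] column 3 reads H+T+carry(1)=M with H=0, T=5; with digits 0,1,4,5,7,8 already taken and all letters distinct, the only value for M is 6 ⇒ M=6.
Step 8. [col 4: F + G ≡ Y (mod 10)] in column 4 we have F+G≡Y with carry-in 0; given G=7 and digits 0,1,4,5,6,7,8 already taken and all letters distinct, that pins Y to 9 ⇒ Y=9.
Step 9. [col 4: F + G ≡ Y (mod 10)] in column 4 we have F+G≡Y with carry-in 0; given G=7, Y=9 and digits 0,1,4,5,6,7,8,9 already taken and all letters distinct, that pins F to 2, so F=2.

Answer: D=8, E=4, F=2, G=7, H=0, K=1, M=6, T=5, Y=9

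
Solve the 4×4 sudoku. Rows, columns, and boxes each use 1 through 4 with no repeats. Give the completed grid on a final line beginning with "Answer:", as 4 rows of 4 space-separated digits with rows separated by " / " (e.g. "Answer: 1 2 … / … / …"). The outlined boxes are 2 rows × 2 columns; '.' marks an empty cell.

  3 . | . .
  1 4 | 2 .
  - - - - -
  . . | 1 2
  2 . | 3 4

Step 1. [r3c2∈{3}] only 3 remains possible at r3c2 ⇒ r3c2=3.
Step 2. [r1c2∈{2}] r1c2 has the single candidate 2. So r1c2=2.
Step 3. [r1c3∈{4}] r1c3 has the single candidate 4 ⇒ r1c3=4.
Step 4. [r2c4∈{3}] r2c4 is down to just 3. So r2c4=3.
Step 5. [r3c1∈{4}] only 4 remains possible at r3c1, so r3c1=4.
Step 6. [r4c2∈{1}] nothing but 1 survives at r4c2, so r4c2=1.
Step 7. [r1c4∈{1}] r1c4 is down to just 1. So r1c4=1.

Answer: 3 2 4 1 / 1 4 2 3 / 4 3 1 2 / 2 1 3 4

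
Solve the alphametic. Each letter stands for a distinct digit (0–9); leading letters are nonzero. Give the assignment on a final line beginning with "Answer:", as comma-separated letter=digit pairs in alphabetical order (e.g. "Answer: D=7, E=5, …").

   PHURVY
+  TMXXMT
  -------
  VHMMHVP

Step 1. [col 1: Y + T ≡ P (mod 10)] no forcing yet in column 1 (carry-in 0); P=2 is free and consistent — try it ⇒ P=2.
Step 2. [col 1: Y + T ≡ P (mod 10)] column 1 (Y + T ≡ P (mod 10), carry-in 0) doesn't pin T yet; pick T=8 and continue. So T=8.
Step 3. [V] V is the leading digit of a 7-digit sum of two 6-digit numbers; the final carry is exactly 1 ⇒ V=1.
Step 4. [col 1: Y + T ≡ P (mod 10)] from column 1 (T=8, P=2, carry-in 0, digits 1,2,8 already taken and all letters distinct): Y must equal 4, so Y=4.
Step 5. [col 2: V + M ≡ V (mod 10)] column 2: given V=1, carry-in 1, and digits 1,2,4,8 already taken and all letters distinct, V+M≡V (mod 10) forces M=9 ⇒ M=9.
Step 6. [col 3: R + X ≡ H (mod 10)] no forcing yet in column 3 (carry-in 1); R=6 is free and consistent — try it ⇒ R=6.
Step 7. [col 3: R + X ≡ H (mod 10)] H=0 is one option consistent with column 3 (R + X ≡ H (mod 10), carry-in 1) — take it. So H=0.
Step 8. [col 3: R + X ≡ H (mod 10)] in column 3 we have R+X≡H with carry-in 1; given R=6, H=0 and digits 0,1,2,4,6,8,9 already taken and all letters distinct, that pins X to 3, so X=3.
Step 9. [col 4: U + X ≡ M (mod 10)] in column 4 we have U+X≡M with carry-in 1; given X=3, M=9 and digits 0,1,2,3,4,6,8,9 already taken and all letters distinct, that pins U to 5. So U=5.

Answer: H=0, M=9, P=2, R=6, T=8, U=5, V=1, X=3, Y=4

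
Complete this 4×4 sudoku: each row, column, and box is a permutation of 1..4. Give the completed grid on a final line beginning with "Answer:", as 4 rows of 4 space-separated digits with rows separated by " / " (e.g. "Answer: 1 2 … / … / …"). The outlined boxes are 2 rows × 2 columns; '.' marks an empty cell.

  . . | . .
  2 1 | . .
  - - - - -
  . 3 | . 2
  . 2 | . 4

Step 1. [r4c3∈{1,3}] across row 4, 3 lands solely at r4c3, so r4c3=3.
Step 2. [r1c2∈{4}] r1c2 has the single candidate 4. So r1c2=4.
Step 3. [r3c3∈{1}] nothing but 1 survives at r3c3, so r3c3=1.
Step 4. [r1c4∈{1,3}] r1c4 is the only open cell in row 1 admitting 1. So r1c4=1.
Step 5. [r4c1∈{1}] r4c1 is down to just 1, so r4c1=1.
Step 6. [r3c1∈{4}] r3c1 is down to just 4, so r3c1=4.
Step 7. [r1c3∈{2}] r1c3 is down to just 2. So r1c3=2.
Step 8. [r2c4∈{3}] r2c4 has the single candidate 3 ⇒ r2c4=3.
Step 9. [r2c3∈{4}] r2c3 has the single candidate 4, so r2c3=4.
Step 10. [r1c1∈{3}] r1c1 has the single candidate 3 ⇒ r1c1=3.

Answer: 3 4 2 1 / 2 1 4 3 / 4 3 1 2 / 1 2 3 4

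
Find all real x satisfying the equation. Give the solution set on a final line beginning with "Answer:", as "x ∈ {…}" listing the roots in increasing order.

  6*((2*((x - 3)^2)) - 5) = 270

Step 1. [6*((2*((x - 3)^2)) - 5) = 270] divide by the outer 6 ⇒ div: (2*((x - 3)^2)) - 5 = 45.
Step 2. [(2*((x - 3)^2)) - 5 = 45] the outer -5 inverts by adding 5, so sub: 2*((x - 3)^2) = 50.
Step 3. [2*((x - 3)^2) = 50] divide by the outer 2, so div: (x - 3)^2 = 25.
Step 4. [(x - 3)^2 = 25] √ both sides: 25 ≥ 0 gives two branches ⇒ sqrt: x - 3 = 5 or -5.
Step 5. [x - 3 = 5 or -5] the outer -3 inverts by adding 3 ⇒ sub: x = 8 or -2.

Answer: x ∈ {-2, 8}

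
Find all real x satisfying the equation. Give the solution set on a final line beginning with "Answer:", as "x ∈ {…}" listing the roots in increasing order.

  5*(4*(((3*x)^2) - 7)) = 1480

Step 1. [5*(4*(((3*x)^2) - 7)) = 1480] 5·(inner) — divide through by 5. So div: 4*(((3*x)^2) - 7) = 296.
Step 2. [4*(((3*x)^2) - 7) = 296] 4 out front; divide by 4, so div: ((3*x)^2) - 7 = 74.
Step 3. [((3*x)^2) - 7 = 74] -7 is outermost — add 7 both sides ⇒ sub: (3*x)^2 = 81.
Step 4. [(3*x)^2 = 81] √ both sides: 81 ≥ 0 gives two branches. So sqrt: 3*x = 9 or -9.
Step 5. [3*x = 9 or -9] leading coefficient 3: divide by 3, so div: x = 3 or -3.

Answer: x ∈ {-3, 3}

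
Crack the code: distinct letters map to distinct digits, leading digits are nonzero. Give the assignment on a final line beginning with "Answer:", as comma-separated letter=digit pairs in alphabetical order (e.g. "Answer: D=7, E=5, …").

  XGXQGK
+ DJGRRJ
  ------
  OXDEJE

Step 1. [col 1: K + J ≡ E (mod 10)] several values work for E in column 1 (K + J ≡ E (mod 10), carry-in 0); try E=0, so E=0.
Step 2. [col 1: K + J ≡ E (mod 10)] column 1 (K + J ≡ E (mod 10), carry-in 0) doesn't pin K yet; pick K=2 and continue ⇒ K=2.
Step 3. [col 1: K + J ≡ E (mod 10)] from column 1 (K=2, E=0, carry-in 0, digits 0,2 already taken and all letters distinct): J must equal 8 ⇒ J=8.
Step 4. [col 2: G + R ≡ J (mod 10)] no forcing yet in column 2 (carry-in 1); G=3 is free and consistent — try it. So G=3.
Step 5. [col 2: G + R ≡ J (mod 10)] in column 2 we have G+R≡J with carry-in 1; given G=3, J=8 and digits 0,2,3,8 already taken and all letters distinct, that pins R to 4 ⇒ R=4.
Step 6. [col 3: Q + R ≡ E (mod 10)] in column 3 we have Q+R≡E with carry-in 0; given R=4, E=0 and digits 0,2,3,4,8 already taken and all letters distinct, that pins Q to 6 ⇒ Q=6.
Step 7. [col 4: X + G ≡ D (mod 10)] D=5 is one option consistent with column 4 (X + G ≡ D (mod 10), carry-in 1) — take it, so D=5.
Step 8. [col 4: X + G ≡ D (mod 10)] from column 4 (G=3, D=5, carry-in 1, digits 0,2,3,4,5,6,8 already taken and all letters distinct): X must equal 1, so X=1.
Step 9. [col 6: X + D ≡ O (mod 10)] from column 6 (X=1, D=5, carry-in 1, digits 0,1,2,3,4,5,6,8 already taken and all letters distinct): O must equal 7. So O=7.

Answer: D=5, E=0, G=3, J=8, K=2, O=7, Q=6, R=4, X=1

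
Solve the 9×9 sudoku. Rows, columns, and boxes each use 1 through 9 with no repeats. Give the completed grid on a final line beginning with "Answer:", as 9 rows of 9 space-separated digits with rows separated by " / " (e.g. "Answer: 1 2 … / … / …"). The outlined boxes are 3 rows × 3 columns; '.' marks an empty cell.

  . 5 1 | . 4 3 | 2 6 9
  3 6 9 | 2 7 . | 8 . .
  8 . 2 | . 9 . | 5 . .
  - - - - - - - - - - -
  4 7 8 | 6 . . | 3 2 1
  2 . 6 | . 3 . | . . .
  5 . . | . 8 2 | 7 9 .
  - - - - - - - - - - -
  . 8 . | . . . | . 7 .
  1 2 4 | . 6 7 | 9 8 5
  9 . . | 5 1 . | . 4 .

Step 1. [r3c4∈{1}] r3c4 has the single candidate 1 ⇒ r3c4=1.
Step 2. [r9c2∈{3}] r9c2 is down to just 3. So r9c2=3.
Step 3. [r4c6∈{5,9}] 9 has one home in row 4: r4c6. So r4c6=9.
Step 4. [r5c7∈{4}] r5c7 has the single candidate 4. So r5c7=4.
Step 5. [r7c9∈{2,3,6}] in box 9, 3 fits only at r7c9. So r7c9=3.
Step 6. [r9c7∈{6}] r9c7 is down to just 6 ⇒ r9c7=6.
Step 7. [r5c6∈{1,5}] col 6 places 1 nowhere but r5c6 ⇒ r5c6=1.
Step 8. [r7c4∈{4,9}] r7c4 is the only open cell in row 7 admitting 9. So r7c4=9.
Step 9. [r2c9∈{4}] only 4 remains possible at r2c9 ⇒ r2c9=4.
Step 10. [r4c5∈{5}] r4c5 has the single candidate 5 ⇒ r4c5=5.
Step 11. [r7c1∈{6}] only 6 remains possible at r7c1 ⇒ r7c1=6.
Step 12. [r9c9∈{2}] r9c9's peers cover all but 2. So r9c9=2.
Step 13. [r7c3∈{5}] r7c3's peers cover all but 5. So r7c3=5.
Step 14. [r6c3∈{3}] r6c3 has the single candidate 3. So r6c3=3.
Step 15. [r7c6∈{4}] r7c6's peers cover all but 4, so r7c6=4.
Step 16. [r5c2∈{9}] r5c2's peers cover all but 9 ⇒ r5c2=9.
Step 17. [r8c4∈{3}] nothing but 3 survives at r8c4. So r8c4=3.
Step 18. [r3c8∈{3}] r3c8's peers cover all but 3 ⇒ r3c8=3.
Step 19. [r9c6∈{8}] r9c6 has the single candidate 8 ⇒ r9c6=8.
Step 20. [r3c2∈{4}] r3c2 has the single candidate 4. So r3c2=4.
Step 21. [r1c4∈{8}] r1c4 is down to just 8, so r1c4=8.
Step 22. [r7c5∈{2}] only 2 remains possible at r7c5, so r7c5=2.
Step 23. [r5c8∈{5}] r5c8's peers cover all but 5 ⇒ r5c8=5.
Step 24. [r2c6∈{5}] r2c6 has the single candidate 5, so r2c6=5.
Step 25. [r6c2∈{1}] only 1 remains possible at r6c2. So r6c2=1.
Step 26. [r9c3∈{7}] r9c3 has the single candidate 7. So r9c3=7.
Step 27. [r3c9∈{7}] nothing but 7 survives at r3c9. So r3c9=7.
Step 28. [r1c1∈{7}] only 7 remains possible at r1c1 ⇒ r1c1=7.
Step 29. [r5c9∈{8}] only 8 remains possible at r5c9 ⇒ r5c9=8.
Step 30. [r7c7∈{1}] r7c7's peers cover all but 1. So r7c7=1.
Step 31. [r3c6∈{6}] only 6 remains possible at r3c6. So r3c6=6.
Step 32. [r6c9∈{6}] nothing but 6 survives at r6c9. So r6c9=6.
Step 33. [r6c4∈{4}] r6c4 has the single candidate 4, so r6c4=4.
Step 34. [r5c4∈{7}] only 7 remains possible at r5c4. So r5c4=7.
Step 35. [r2c8∈{1}] r2c8's peers cover all but 1 ⇒ r2c8=1.

Answer: 7 5 1 8 4 3 2 6 9 / 3 6 9 2 7 5 8 1 4 / 8 4 2 1 9 6 5 3 7 / 4 7 8 6 5 9 3 2 1 / 2 9 6 7 3 1 4 5 8 / 5 1 3 4 8 2 7 9 6 / 6 8 5 9 2 4 1 7 3 / 1 2 4 3 6 7 9 8 5 / 9 3 7 5 1 8 6 4 2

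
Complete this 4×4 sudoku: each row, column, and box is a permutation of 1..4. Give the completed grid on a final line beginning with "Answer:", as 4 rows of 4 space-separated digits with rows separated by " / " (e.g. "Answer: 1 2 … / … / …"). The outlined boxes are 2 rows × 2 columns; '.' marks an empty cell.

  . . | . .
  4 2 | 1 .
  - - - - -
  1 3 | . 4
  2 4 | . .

Step 1. [r2c4∈{3}] only 3 remains possible at r2c4. So r2c4=3.
Step 2. [r1c4∈{2}] only 2 remains possible at r1c4, so r1c4=2.
Step 3. [r1c1∈{3}] nothing but 3 survives at r1c1. So r1c1=3.
Step 4. [r4c4∈{1}] nothing but 1 survives at r4c4, so r4c4=1.
Step 5. [r1c3∈{4}] r1c3's peers cover all but 4, so r1c3=4.
Step 6. [r3c3∈{2}] nothing but 2 survives at r3c3, so r3c3=2.
Step 7. [r1c2∈{1}] r1c2 has the single candidate 1, so r1c2=1.
Step 8. [r4c3∈{3}] r4c3's peers cover all but 3. So r4c3=3.

Answer: 3 1 4 2 / 4 2 1 3 / 1 3 2 4 / 2 4 3 1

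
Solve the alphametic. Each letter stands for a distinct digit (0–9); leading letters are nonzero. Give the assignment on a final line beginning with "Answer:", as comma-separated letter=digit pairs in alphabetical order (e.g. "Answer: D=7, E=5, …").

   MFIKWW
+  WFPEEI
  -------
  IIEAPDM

Step 1. [col 1: W + I ≡ M (mod 10)] M=6 is one option consistent with column 1 (W + I ≡ M (mod 10), carry-in 0) — take it, so M=6.
Step 2. [col 1: W + I ≡ M (mod 10)] I=1 is one option consistent with column 1 (W + I ≡ M (mod 10), carry-in 0) — take it, so I=1.
Step 3. [col 1: W + I ≡ M (mod 10)] from column 1 (I=1, M=6, carry-in 0, digits 1,6 already taken and all letters distinct): W must equal 5, so W=5.
Step 4. [col 2: W + E ≡ D (mod 10)] several values work for D in column 2 (W + E ≡ D (mod 10), carry-in 0); try D=9. So D=9.
Step 5. [col 2: W + E ≡ D (mod 10)] in column 2 we have W+E≡D with carry-in 0; given W=5, D=9 and digits 1,5,6,9 already taken and all letters distinct, that pins E to 4 ⇒ E=4.
Step 6. [col 3: K + E ≡ P (mod 10)] P=7 is one option consistent with column 3 (K + E ≡ P (mod 10), carry-in 0) — take it, so P=7.
Step 7. [col 3: K + E ≡ P (mod 10)] in column 3 we have K+E≡P with carry-in 0; given E=4, P=7 and digits 1,4,5,6,7,9 already taken and all letters distinct, that pins K to 3, so K=3.
Step 8. [col 4: I + P ≡ A (mod 10)] column 4: given I=1, P=7, carry-in 0, and digits 1,3,4,5,6,7,9 already taken and all letters distinct, I+P≡A (mod 10) forces A=8, so A=8.
Step 9. [col 5: F + F ≡ E (mod 10)] in column 5 we have F+F≡E with carry-in 0; given E=4 and digits 1,3,4,5,6,7,8,9 already taken and all letters distinct, that pins F to 2, so F=2.

Answer: A=8, D=9, E=4, F=2, I=1, K=3, M=6, P=7, W=5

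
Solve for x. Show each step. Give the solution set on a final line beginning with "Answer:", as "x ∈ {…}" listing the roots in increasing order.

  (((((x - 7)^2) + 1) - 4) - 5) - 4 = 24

Step 1. [(((((x - 7)^2) + 1) - 4) - 5) - 4 = 24] -4 is outermost — add 4 both sides, so sub: ((((x - 7)^2) + 1) - 4) - 5 = 28.
Step 2. [((((x - 7)^2) + 1) - 4) - 5 = 28] 5 comes off first (add 5) ⇒ sub: (((x - 7)^2) + 1) - 4 = 33.
Step 3. [(((x - 7)^2) + 1) - 4 = 33] add 4: x sits inside (… - 4) ⇒ sub: ((x - 7)^2) + 1 = 37.
Step 4. [((x - 7)^2) + 1 = 37] the outer +1 inverts by subtracting 1. So sub: (x - 7)^2 = 36.
Step 5. [(x - 7)^2 = 36] LHS squared, RHS 36 ≥ 0: apply √ (±), so sqrt: x - 7 = 6 or -6.
Step 6. [x - 7 = 6 or -6] the outer -7 inverts by adding 7 ⇒ sub: x = 13 or 1.

Answer: x ∈ {1, 13}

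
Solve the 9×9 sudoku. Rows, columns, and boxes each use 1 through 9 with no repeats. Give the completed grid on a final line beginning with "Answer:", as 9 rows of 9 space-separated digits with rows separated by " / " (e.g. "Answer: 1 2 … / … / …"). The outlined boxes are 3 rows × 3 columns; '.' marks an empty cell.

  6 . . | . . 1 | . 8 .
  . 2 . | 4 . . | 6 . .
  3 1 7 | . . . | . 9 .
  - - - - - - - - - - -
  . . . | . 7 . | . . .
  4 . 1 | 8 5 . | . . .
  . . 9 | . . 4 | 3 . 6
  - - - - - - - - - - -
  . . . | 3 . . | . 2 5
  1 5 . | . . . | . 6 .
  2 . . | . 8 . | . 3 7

Step 1. [r4c3∈{2,3,5,6,8}] across col 3, 2 lands solely at r4c3. So r4c3=2.
Step 2. [r4c8∈{1,4,5}] in col 8, 4 fits only at r4c8, so r4c8=4.
Step 3. [r5c8∈{7}] nothing but 7 survives at r5c8 ⇒ r5c8=7.
Step 4. [r2c6∈{3,5,7,8,9}] row 2 places 7 nowhere but r2c6, so r2c6=7.
Step 5. [r1c7∈{2,4,5,7}] r1c7 is the only open cell in row 1 admitting 7 ⇒ r1c7=7.
Step 6. [r3c6∈{2,5,6,8}] in row 3, 8 fits only at r3c6 ⇒ r3c6=8.
Step 7. [r9c6∈{5,6,9}] across col 6, 5 lands solely at r9c6. So r9c6=5.
Step 8. [r8c3∈{3,4,8}] r8c3 is the only open cell in row 8 admitting 3. So r8c3=3.
Step 9. [r8c4∈{2,7,9}] in row 8, 7 fits only at r8c4. So r8c4=7.
Step 10. [r2c1∈{5,8,9}] the only places for 5 in box 4 are along col 1. So r2c1≠5.
Step 11. [r5c6∈{2,3,6,9}] row 5 has a naked pair {2,9} at r5c7 and r5c9 ⇒ r5c6≠9.
Step 12. [r1c9∈{2,3,4}] the only places for 4 in box 1 are along row 1, so r1c9≠4.
Step 13. [r5c6∈{2,3,6}] r5c7 and r5c9 in row 5 both hold exactly {2,9}; those values are spoken for. So r5c6≠2.
Step 14. [r8c6∈{2,9}] col 6 places 2 nowhere but r8c6, so r8c6=2.
Step 15. [r7c2∈{4,6,7,8,9}] the only places for 6 in box 4 are along col 2 ⇒ r7c2≠6.
Step 16. [r4c2∈{3,6,8}] 8 in box 6 is pinned to row 4, so r4c2≠8.
Step 17. [r4c7∈{1,5,8,9}] the pair r5c7,r5c9 in box 6 locks {2,9} between them. So r4c7≠9.
Step 18. [r4c9∈{1,8,9}] r5c7 and r5c9 in box 6 both hold exactly {2,9}; those values are spoken for, so r4c9≠9.
Step 19. [r6c8∈{1,5}] r6c4 and r6c5 in row 6 both hold exactly {1,2}; those values are spoken for, so r6c8≠1.
Step 20. [r6c8∈{5}] r6c8's peers cover all but 5, so r6c8=5.
Step 21. [r3c7∈{2,4,5}] col 7 places 5 nowhere but r3c7. So r3c7=5.
Step 22. [r1c4∈{2,5,9}] col 4 places 5 nowhere but r1c4. So r1c4=5.
Step 23. [r1c3∈{4}] r1c3 is down to just 4, so r1c3=4.
Step 24. [r1c2∈{9}] r1c2 has the single candidate 9, so r1c2=9.
Step 25. [r7c1∈{7,8,9}] 9 has one home in col 1: r7c1. So r7c1=9.
Step 26. [r7c6∈{6}] r7c6 is down to just 6, so r7c6=6.
Step 27. [r4c4∈{1,6,9}] 6 has one home in box 5: r4c4, so r4c4=6.
Step 28. [r3c4∈{2}] nothing but 2 survives at r3c4 ⇒ r3c4=2.
Step 29. [r2c1∈{8}] only 8 remains possible at r2c1. So r2c1=8.
Step 30. [r7c2∈{4,7,8}] 7 has one home in row 7: r7c2, so r7c2=7.
Step 31. [r9c4∈{1,9}] col 4 places 9 nowhere but r9c4 ⇒ r9c4=9.
Step 32. [r8c5∈{4}] only 4 remains possible at r8c5, so r8c5=4.
Step 33. [r9c7∈{1,4}] row 9 places 1 nowhere but r9c7. So r9c7=1.
Step 34. [r4c7∈{8}] r4c7's peers cover all but 8. So r4c7=8.
Step 35. [r5c7∈{2,9}] col 7 places 2 nowhere but r5c7, so r5c7=2.
Step 36. [r1c5∈{3}] r1c5's peers cover all but 3 ⇒ r1c5=3.
Step 37. [r5c2∈{3,6}] across row 5, 6 lands solely at r5c2, so r5c2=6.
Step 38. [r7c5∈{1}] nothing but 1 survives at r7c5, so r7c5=1.
Step 39. [r2c8∈{1}] nothing but 1 survives at r2c8 ⇒ r2c8=1.
Step 40. [r8c9∈{8,9}] r8c9 is the only open cell in row 8 admitting 8 ⇒ r8c9=8.
Step 41. [r4c2∈{3}] only 3 remains possible at r4c2. So r4c2=3.
Step 42. [r5c6∈{3}] r5c6 has the single candidate 3. So r5c6=3.
Step 43. [r4c6∈{9}] nothing but 9 survives at r4c6. So r4c6=9.
Step 44. [r3c9∈{4}] r3c9's peers cover all but 4. So r3c9=4.
Step 45. [r6c4∈{1}] r6c4's peers cover all but 1, so r6c4=1.
Step 46. [r3c5∈{6}] r3c5 has the single candidate 6, so r3c5=6.
Step 47. [r2c9∈{3}] r2c9 is down to just 3, so r2c9=3.
Step 48. [r6c1∈{7}] only 7 remains possible at r6c1, so r6c1=7.
Step 49. [r1c9∈{2}] r1c9's peers cover all but 2, so r1c9=2.
Step 50. [r4c9∈{1}] only 1 remains possible at r4c9 ⇒ r4c9=1.
Step 51. [r8c7∈{9}] r8c7 has the single candidate 9, so r8c7=9.
Step 52. [r6c5∈{2}] nothing but 2 survives at r6c5 ⇒ r6c5=2.
Step 53. [r2c3∈{5}] only 5 remains possible at r2c3, so r2c3=5.
Step 54. [r9c3∈{6}] nothing but 6 survives at r9c3 ⇒ r9c3=6.
Step 55. [r7c3∈{8}] only 8 remains possible at r7c3, so r7c3=8.
Step 56. [r5c9∈{9}] only 9 remains possible at r5c9. So r5c9=9.
Step 57. [r6c2∈{8}] r6c2 has the single candidate 8. So r6c2=8.
Step 58. [r7c7∈{4}] r7c7's peers cover all but 4 ⇒ r7c7=4.
Step 59. [r4c1∈{5}] r4c1's peers cover all but 5 ⇒ r4c1=5.
Step 60. [r2c5∈{9}] r2c5 is down to just 9. So r2c5=9.
Step 61. [r9c2∈{4}] r9c2's peers cover all but 4. So r9c2=4.

Answer: 6 9 4 5 3 1 7 8 2 / 8 2 5 4 9 7 6 1 3 / 3 1 7 2 6 8 5 9 4 / 5 3 2 6 7 9 8 4 1 / 4 6 1 8 5 3 2 7 9 / 7 8 9 1 2 4 3 5 6 / 9 7 8 3 1 6 4 2 5 / 1 5 3 7 4 2 9 6 8 / 2 4 6 9 8 5 1 3 7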